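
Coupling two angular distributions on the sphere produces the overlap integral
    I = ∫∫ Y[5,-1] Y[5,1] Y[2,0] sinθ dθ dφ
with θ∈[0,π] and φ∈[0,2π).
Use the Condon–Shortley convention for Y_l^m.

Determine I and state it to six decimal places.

Rules hold: Σm=0, L=12 even, 0≤2≤10.
N = 11·11·5 = 605
Δ = 8!·2!·2!/13! = 1/38610
Racah Σ t=3..5: t=3:−1/2880 t=4:+1/576 t=5:−1/2880 = 1/960
⇒ 3j(5 5 2; 0 0 0)² = 10/429, sgn +1
Racah Σ t=4..6: t=4:+1/2304 t=5:−1/720 t=6:+1/5760 = -1/1280
⇒ 3j(5 5 2; -1 1 0)² = 27/1430, sgn -1
4πI² = N·(3j₀)²·(3jₘ)² = 45/169
I = -1·√(0.266272/4π) = -0.14556534

-0.145565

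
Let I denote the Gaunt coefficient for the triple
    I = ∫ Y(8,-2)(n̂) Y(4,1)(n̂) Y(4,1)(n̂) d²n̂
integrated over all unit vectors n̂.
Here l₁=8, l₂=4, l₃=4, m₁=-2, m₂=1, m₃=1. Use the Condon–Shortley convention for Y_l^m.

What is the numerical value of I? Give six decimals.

Checks pass: Σm=0; 16 even; l₃=4∈[4,12].
(2·8+1)(2·4+1)(2·4+1) = 1377
Δ: 8! 8! 0! / 17! → 1/218790
sum: t=4:+1/331776 = 1/331776
3j²(8 4 4; 0 0 0) = Δ·Π!·Σ² = 490/21879  (sign +1)
sum: t=5:−1/518400 = -1/518400
3j²(8 4 4; -2 1 1) = Δ·Π!·Σ² = 56/2431  (sign +1)
combine: 4πI² = 1377·490/21879·56/2431 = 246960/347633
take √, sign +1: I = 0.23776497

0.237765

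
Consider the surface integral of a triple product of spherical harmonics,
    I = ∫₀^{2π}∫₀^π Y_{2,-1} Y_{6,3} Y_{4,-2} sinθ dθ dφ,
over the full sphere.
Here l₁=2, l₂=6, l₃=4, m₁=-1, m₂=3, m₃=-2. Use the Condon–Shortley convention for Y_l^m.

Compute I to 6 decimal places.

Checks pass: Σm=0; 12 even; l₃=4∈[4,8].
(2·2+1)(2·6+1)(2·4+1) = 585
Δ: 4! 0! 8! / 13! → 1/6435
sum: t=2:+1/2304 = 1/2304
3j²(2 6 4; 0 0 0) = Δ·Π!·Σ² = 5/143  (sign +1)
sum: t=3:−1/8640 = -1/8640
3j²(2 6 4; -1 3 -2) = Δ·Π!·Σ² = 28/715  (sign -1)
combine: 4πI² = 585·5/143·28/715 = 1260/1573
take √, sign -1: I = -0.25247360

-0.252474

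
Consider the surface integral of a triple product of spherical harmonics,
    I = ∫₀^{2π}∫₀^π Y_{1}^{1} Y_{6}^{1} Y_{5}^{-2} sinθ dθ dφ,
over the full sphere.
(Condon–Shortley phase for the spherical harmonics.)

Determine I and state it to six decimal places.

-0.129207

Rules hold: Σm=0, L=12 even, 5≤5≤7.
N = 3·13·11 = 429
Δ = 2!·0!·10!/13! = 1/858
Racah Σ t=1..1: t=1:−1/14400 = -1/14400
⇒ 3j(1 6 5; 0 0 0)² = 6/143, sgn +1
Racah Σ t=0..0: t=0:+1/60480 = 1/60480
⇒ 3j(1 6 5; 1 1 -2)² = 5/429, sgn -1
4πI² = N·(3j₀)²·(3jₘ)² = 30/143
I = -1·√(0.20979/4π) = -0.12920749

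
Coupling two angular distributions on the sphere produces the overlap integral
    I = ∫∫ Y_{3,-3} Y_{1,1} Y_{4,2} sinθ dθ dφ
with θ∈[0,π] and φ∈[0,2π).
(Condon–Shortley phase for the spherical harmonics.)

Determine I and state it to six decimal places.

0.061558

m-sum 0 ✓  L=8 even ✓  2≤4≤4 ✓
Π(2lᵢ+1) = 7×3×9 = 189
triangle coeff Δ(3,1,4) = 1/252
Σ_t [0,0]: t=0:+1/36 = 1/36
(3j)²=4/63 [(3 1 4; 0 0 0)], sign=+1
Σ_t [0,0]: t=0:+1/1440 = 1/1440
(3j)²=1/252 [(3 1 4; -3 1 2)], sign=+1
⇒ 4πI² = 1/21
I = (+1)√(1/21/(4π)) = 0.06155813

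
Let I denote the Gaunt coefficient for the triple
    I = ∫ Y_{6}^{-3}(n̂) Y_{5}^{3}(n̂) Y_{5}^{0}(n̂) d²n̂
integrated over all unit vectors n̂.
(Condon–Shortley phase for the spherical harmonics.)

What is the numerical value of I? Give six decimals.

0.132857

m-sum 0 ✓  L=16 even ✓  1≤5≤11 ✓
Π(2lᵢ+1) = 13×11×11 = 1573
triangle coeff Δ(6,5,5) = 1/28588560
Σ_t [1,5]: t=1:−1/345600 t=2:+1/13824 t=3:−1/5184 t=4:+1/13824 t=5:−1/345600 = -7/129600
(3j)²=80/7293 [(6 5 5; 0 0 0)], sign=+1
Σ_t [4,6]: t=4:+1/138240 t=5:−1/34560 t=6:+1/103680 = -1/82944
(3j)²=125/9724 [(6 5 5; -3 3 0)], sign=+1
⇒ 4πI² = 2500/11271
I = (+1)√(2500/11271/(4π)) = 0.13285682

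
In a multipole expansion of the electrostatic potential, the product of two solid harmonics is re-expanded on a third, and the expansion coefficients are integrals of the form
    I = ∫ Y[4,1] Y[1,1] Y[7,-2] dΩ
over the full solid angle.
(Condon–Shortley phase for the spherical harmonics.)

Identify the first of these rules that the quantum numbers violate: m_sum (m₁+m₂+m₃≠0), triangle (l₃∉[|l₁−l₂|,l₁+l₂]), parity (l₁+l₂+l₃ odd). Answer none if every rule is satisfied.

Σmᵢ = 0  ✓
l₃∈[|l₁−l₂|,l₁+l₂]=[3,5], have l₃=7  ✗
Σlᵢ = 12 ⇒ even

triangle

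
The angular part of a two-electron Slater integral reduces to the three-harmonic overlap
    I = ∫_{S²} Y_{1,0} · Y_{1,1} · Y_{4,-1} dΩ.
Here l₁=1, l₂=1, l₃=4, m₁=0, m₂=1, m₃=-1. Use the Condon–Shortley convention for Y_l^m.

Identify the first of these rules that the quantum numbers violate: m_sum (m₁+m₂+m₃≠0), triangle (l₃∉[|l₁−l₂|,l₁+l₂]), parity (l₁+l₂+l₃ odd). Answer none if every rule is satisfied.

triangle

azimuthal sum: 0 + 1 − 1 = 0  ✓
0 ≤ 4 ≤ 2 (triangle on l)  ✗
L = 1 + 1 + 4 = 6 (even)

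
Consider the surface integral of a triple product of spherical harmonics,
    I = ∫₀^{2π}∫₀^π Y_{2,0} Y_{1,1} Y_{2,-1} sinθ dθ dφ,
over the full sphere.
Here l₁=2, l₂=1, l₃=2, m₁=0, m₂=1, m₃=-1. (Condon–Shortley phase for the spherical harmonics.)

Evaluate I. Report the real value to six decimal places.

l₁+l₂+l₃=5 is odd: 3j(l;000)=0 ⇒ I=0

0.000000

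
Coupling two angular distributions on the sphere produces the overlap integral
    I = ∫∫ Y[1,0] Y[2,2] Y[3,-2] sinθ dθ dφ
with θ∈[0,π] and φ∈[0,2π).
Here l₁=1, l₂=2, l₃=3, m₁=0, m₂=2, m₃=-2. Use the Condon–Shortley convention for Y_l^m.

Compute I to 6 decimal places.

Checks pass: Σm=0; 6 even; l₃=3∈[1,3].
(2·1+1)(2·2+1)(2·3+1) = 105
Δ: 0! 2! 4! / 7! → 1/105
sum: t=0:+1/4 = 1/4
3j²(1 2 3; 0 0 0) = Δ·Π!·Σ² = 3/35  (sign -1)
sum: t=0:+1/24 = 1/24
3j²(1 2 3; 0 2 -2) = Δ·Π!·Σ² = 1/21  (sign -1)
combine: 4πI² = 105·3/35·1/21 = 3/7
take √, sign +1: I = 0.18467439

0.184674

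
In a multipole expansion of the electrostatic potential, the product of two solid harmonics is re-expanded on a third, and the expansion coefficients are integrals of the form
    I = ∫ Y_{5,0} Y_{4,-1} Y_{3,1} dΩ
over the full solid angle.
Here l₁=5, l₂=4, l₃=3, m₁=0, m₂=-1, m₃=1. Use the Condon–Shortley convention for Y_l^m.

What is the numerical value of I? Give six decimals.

m-sum 0 ✓  L=12 even ✓  1≤3≤9 ✓
Π(2lᵢ+1) = 11×9×7 = 693
triangle coeff Δ(5,4,3) = 1/180180
Σ_t [2,4]: t=2:+1/576 t=3:−1/144 t=4:+1/576 = -1/288
(3j)²=20/1001 [(5 4 3; 0 0 0)], sign=+1
Σ_t [1,3]: t=1:−1/5760 t=2:+1/288 t=3:−1/288 = -1/5760
(3j)²=1/12012 [(5 4 3; 0 -1 1)], sign=-1
⇒ 4πI² = 15/13013
I = (-1)√(15/13013/(4π)) = -0.00957750

-0.009577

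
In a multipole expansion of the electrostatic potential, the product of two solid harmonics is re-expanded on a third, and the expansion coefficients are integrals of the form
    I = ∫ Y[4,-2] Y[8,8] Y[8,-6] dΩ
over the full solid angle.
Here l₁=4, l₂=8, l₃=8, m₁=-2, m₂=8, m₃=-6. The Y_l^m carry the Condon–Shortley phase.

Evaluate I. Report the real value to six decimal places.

0.154296

Rules hold: Σm=0, L=20 even, 4≤8≤12.
N = 9·17·17 = 2601
Δ = 4!·4!·12!/21! = 1/185175900
Racah Σ t=0..4: t=0:+1/557383680 t=1:−1/21772800 t=2:+1/8294400 t=3:−1/21772800 t=4:+1/557383680 = 1/30965760
⇒ 3j(4 8 8; 0 0 0)² = 36/4199, sgn +1
Racah Σ t=4..4: t=4:+1/45984153600 = 1/45984153600
⇒ 3j(4 8 8; -2 8 -6)² = 13/969, sgn +1
4πI² = N·(3j₀)²·(3jₘ)² = 108/361
I = +1·√(0.299169/4π) = 0.15429553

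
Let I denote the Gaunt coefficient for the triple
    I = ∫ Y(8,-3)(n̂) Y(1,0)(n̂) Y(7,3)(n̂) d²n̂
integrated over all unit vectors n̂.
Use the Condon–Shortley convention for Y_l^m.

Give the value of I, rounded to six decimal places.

m-sum 0 ✓  L=16 even ✓  7≤7≤9 ✓
Π(2lᵢ+1) = 17×3×15 = 765
triangle coeff Δ(8,1,7) = 1/2040
Σ_t [1,1]: t=1:−1/25401600 = -1/25401600
(3j)²=8/255 [(8 1 7; 0 0 0)], sign=+1
Σ_t [1,1]: t=1:−1/87091200 = -1/87091200
(3j)²=11/408 [(8 1 7; -3 0 3)], sign=-1
⇒ 4πI² = 11/17
I = (-1)√(11/17/(4π)) = -0.22691696

-0.226917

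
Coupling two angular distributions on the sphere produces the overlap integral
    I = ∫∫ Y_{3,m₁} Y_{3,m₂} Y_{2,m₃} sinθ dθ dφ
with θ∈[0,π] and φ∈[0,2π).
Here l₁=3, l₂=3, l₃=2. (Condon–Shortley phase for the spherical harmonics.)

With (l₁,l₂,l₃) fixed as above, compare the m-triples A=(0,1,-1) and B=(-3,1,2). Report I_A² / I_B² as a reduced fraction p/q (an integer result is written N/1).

l's match ⇒ only the (l;m) 3-j factors differ between A and B.
A: triangle coeff Δ(3,3,2) = 1/3780; Σ_t [2,3]: t=2:+1/8 t=3:−1/12 = 1/24; (3j)²=1/210 [(3 3 2; 0 1 -1)], sign=-1
B: triangle coeff Δ(3,3,2) = 1/3780; Σ_t [4,4]: t=4:+1/96 = 1/96; (3j)²=1/42 [(3 3 2; -3 1 2)], sign=+1
I_A²/I_B² = (1/210)/(1/42) = 1/5

1/5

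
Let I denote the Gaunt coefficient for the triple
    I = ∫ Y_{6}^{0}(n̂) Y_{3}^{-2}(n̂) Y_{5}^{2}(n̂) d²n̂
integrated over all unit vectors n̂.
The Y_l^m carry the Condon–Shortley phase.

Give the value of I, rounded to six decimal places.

-0.165130

Checks pass: Σm=0; 14 even; l₃=5∈[3,9].
(2·6+1)(2·3+1)(2·5+1) = 1001
Δ: 4! 8! 2! / 15! → 1/675675
sum: t=1:−1/8640 t=2:+1/2304 t=3:−1/8640 = 7/34560
3j²(6 3 5; 0 0 0) = Δ·Π!·Σ² = 7/429  (sign -1)
sum: t=0:+1/34560 t=1:−1/8640 = -1/11520
3j²(6 3 5; 0 -2 2) = Δ·Π!·Σ² = 3/143  (sign +1)
combine: 4πI² = 1001·7/429·3/143 = 49/143
take √, sign -1: I = -0.16512966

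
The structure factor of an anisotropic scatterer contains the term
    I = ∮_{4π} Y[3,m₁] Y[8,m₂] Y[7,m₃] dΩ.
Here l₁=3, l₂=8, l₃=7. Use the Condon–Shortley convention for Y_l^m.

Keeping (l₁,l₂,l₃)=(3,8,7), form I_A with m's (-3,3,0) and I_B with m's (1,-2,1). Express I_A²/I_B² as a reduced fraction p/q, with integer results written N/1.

3465/1369

Same 3,8,7: normalisation and zero-m 3j drop out of the ratio.
A: Δ: 4! 2! 12! / 19! → 1/5290740; sum: t=4:+1/29030400 = 1/29030400; 3j²(3 8 7; -3 3 0) = Δ·Π!·Σ² = 165/8398  (sign -1)
B: Δ: 4! 2! 12! / 19! → 1/5290740; sum: t=0:+1/24883200 t=1:−1/3628800 t=2:+1/7741440 = -37/348364800; 3j²(3 8 7; 1 -2 1) = Δ·Π!·Σ² = 1369/176358  (sign -1)
I_A²/I_B² = (165/8398)/(1369/176358) = 3465/1369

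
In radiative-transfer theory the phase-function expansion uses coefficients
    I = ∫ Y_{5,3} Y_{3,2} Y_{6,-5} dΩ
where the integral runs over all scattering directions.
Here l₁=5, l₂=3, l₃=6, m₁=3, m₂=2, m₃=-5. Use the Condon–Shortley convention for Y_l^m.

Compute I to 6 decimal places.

-0.169016

Rules hold: Σm=0, L=14 even, 2≤6≤8.
N = 11·7·13 = 1001
Δ = 2!·8!·4!/15! = 1/675675
Racah Σ t=0..2: t=0:+1/8640 t=1:−1/2304 t=2:+1/8640 = -7/34560
⇒ 3j(5 3 6; 0 0 0)² = 7/429, sgn -1
Racah Σ t=1..2: t=1:−1/120960 t=2:+1/483840 = -1/161280
⇒ 3j(5 3 6; 3 2 -5)² = 2/91, sgn +1
4πI² = N·(3j₀)²·(3jₘ)² = 14/39
I = -1·√(0.358974/4π) = -0.16901560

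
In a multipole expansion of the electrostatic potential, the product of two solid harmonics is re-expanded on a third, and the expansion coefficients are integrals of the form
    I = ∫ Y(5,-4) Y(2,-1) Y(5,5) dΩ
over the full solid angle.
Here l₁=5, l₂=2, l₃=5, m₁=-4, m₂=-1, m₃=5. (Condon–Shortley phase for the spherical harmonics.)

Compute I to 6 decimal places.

-0.187924

Rules hold: Σm=0, L=12 even, 3≤5≤7.
N = 11·5·11 = 605
Δ = 2!·8!·2!/13! = 1/38610
Racah Σ t=0..2: t=0:+1/2880 t=1:−1/576 t=2:+1/2880 = -1/960
⇒ 3j(5 2 5; 0 0 0)² = 10/429, sgn +1
Racah Σ t=1..1: t=1:−1/80640 = -1/80640
⇒ 3j(5 2 5; -4 -1 5)² = 9/286, sgn -1
4πI² = N·(3j₀)²·(3jₘ)² = 75/169
I = -1·√(0.443787/4π) = -0.18792404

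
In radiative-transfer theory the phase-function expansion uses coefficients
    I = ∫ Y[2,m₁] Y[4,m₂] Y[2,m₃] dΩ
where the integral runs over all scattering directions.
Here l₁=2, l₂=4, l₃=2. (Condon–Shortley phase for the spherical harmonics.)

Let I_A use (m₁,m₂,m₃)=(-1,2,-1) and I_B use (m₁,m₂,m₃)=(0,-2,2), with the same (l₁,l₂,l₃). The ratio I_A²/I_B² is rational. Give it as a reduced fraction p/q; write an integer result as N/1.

l's match ⇒ only the (l;m) 3-j factors differ between A and B.
A: triangle coeff Δ(2,4,2) = 1/630; Σ_t [3,3]: t=3:−1/36 = -1/36; (3j)²=4/63 [(2 4 2; -1 2 -1)], sign=+1
B: triangle coeff Δ(2,4,2) = 1/630; Σ_t [2,2]: t=2:+1/96 = 1/96; (3j)²=1/42 [(2 4 2; 0 -2 2)], sign=+1
I_A²/I_B² = (4/63)/(1/42) = 8/3

8/3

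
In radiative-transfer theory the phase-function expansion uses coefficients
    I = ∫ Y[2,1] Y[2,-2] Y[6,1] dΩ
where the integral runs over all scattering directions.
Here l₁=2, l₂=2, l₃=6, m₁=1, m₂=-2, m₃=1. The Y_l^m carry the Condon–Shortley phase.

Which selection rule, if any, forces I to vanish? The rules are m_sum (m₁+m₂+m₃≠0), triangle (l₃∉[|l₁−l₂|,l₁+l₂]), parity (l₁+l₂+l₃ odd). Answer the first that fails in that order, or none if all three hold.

triangle

Σmᵢ = 0  ✓
l₃∈[|l₁−l₂|,l₁+l₂]=[0,4], have l₃=6  ✗
Σlᵢ = 10 ⇒ even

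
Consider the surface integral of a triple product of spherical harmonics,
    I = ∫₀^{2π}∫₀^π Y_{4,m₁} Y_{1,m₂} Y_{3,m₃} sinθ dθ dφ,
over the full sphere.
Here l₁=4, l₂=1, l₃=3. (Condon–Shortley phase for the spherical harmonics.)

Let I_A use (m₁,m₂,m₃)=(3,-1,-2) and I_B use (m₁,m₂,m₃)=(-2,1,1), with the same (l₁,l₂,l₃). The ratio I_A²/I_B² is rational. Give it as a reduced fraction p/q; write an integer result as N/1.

7/5

Shared (l₁,l₂,l₃)=(4,1,3): N and (l;000)² cancel in I_A²/I_B².
A: Δ = 2!·6!·0!/9! = 1/252; Racah Σ t=0..0: t=0:+1/240 = 1/240; ⇒ 3j(4 1 3; 3 -1 -2)² = 1/12, sgn -1
B: Δ = 2!·6!·0!/9! = 1/252; Racah Σ t=2..2: t=2:+1/96 = 1/96; ⇒ 3j(4 1 3; -2 1 1)² = 5/84, sgn +1
I_A²/I_B² = (1/12)/(5/84) = 7/5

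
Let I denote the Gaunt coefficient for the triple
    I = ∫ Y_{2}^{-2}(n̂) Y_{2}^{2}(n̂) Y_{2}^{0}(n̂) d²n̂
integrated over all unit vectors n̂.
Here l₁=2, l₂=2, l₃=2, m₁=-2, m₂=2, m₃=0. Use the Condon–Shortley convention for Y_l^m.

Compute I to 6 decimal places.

-0.180224

m-sum 0 ✓  L=6 even ✓  0≤2≤4 ✓
Π(2lᵢ+1) = 5×5×5 = 125
triangle coeff Δ(2,2,2) = 1/630
Σ_t [0,2]: t=0:+1/8 t=1:−1/1 t=2:+1/8 = -3/4
(3j)²=2/35 [(2 2 2; 0 0 0)], sign=-1
Σ_t [2,2]: t=2:+1/8 = 1/8
(3j)²=2/35 [(2 2 2; -2 2 0)], sign=+1
⇒ 4πI² = 20/49
I = (-1)√(20/49/(4π)) = -0.18022375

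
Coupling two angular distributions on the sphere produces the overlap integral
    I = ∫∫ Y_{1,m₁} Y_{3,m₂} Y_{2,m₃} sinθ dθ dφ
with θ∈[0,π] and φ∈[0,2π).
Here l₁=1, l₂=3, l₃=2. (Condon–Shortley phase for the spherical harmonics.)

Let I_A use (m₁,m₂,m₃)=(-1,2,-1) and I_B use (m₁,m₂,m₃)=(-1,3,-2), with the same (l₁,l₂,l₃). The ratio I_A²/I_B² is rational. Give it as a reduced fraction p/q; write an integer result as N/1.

2/3

Same 1,3,2: normalisation and zero-m 3j drop out of the ratio.
A: Δ: 2! 0! 4! / 7! → 1/105; sum: t=2:+1/12 = 1/12; 3j²(1 3 2; -1 2 -1) = Δ·Π!·Σ² = 2/21  (sign -1)
B: Δ: 2! 0! 4! / 7! → 1/105; sum: t=2:+1/48 = 1/48; 3j²(1 3 2; -1 3 -2) = Δ·Π!·Σ² = 1/7  (sign +1)
I_A²/I_B² = (2/21)/(1/7) = 2/3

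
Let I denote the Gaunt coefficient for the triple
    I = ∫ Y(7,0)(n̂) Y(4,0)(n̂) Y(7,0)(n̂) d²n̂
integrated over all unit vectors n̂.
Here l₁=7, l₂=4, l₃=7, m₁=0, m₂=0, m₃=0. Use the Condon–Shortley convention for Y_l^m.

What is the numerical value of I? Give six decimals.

0.124664

Checks pass: Σm=0; 18 even; l₃=7∈[3,11].
(2·7+1)(2·4+1)(2·7+1) = 2025
Δ: 4! 10! 4! / 19! → 1/58198140
sum: t=0:+1/17418240 t=1:−1/622080 t=2:+1/230400 t=3:−1/622080 t=4:+1/17418240 = 1/806400
3j²(7 4 7; 0 0 0) = Δ·Π!·Σ² = 2268/230945  (sign -1)
(m-triple is (0,0,0) — same symbol as above.)
combine: 4πI² = 2025·2268/230945·2268/230945 = 416649744/2133423721
take √, sign +1: I = 0.12466429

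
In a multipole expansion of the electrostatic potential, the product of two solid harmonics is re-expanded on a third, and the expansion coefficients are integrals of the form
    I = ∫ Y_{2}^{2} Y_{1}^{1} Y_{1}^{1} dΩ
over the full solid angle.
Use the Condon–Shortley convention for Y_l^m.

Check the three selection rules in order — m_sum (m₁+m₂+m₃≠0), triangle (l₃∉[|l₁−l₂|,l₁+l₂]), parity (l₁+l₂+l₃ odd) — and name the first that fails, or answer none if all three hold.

m_sum

m₁+m₂+m₃ = 2 + 1 + 1 = 4  ✗
triangle: |2−1|=1 ≤ l₃=1 ≤ 2+1=3
parity: l₁+l₂+l₃ = 4 is even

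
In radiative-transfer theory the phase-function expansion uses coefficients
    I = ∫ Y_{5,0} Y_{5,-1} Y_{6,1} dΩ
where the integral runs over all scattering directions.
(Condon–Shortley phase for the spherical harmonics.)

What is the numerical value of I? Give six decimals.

Checks pass: Σm=0; 16 even; l₃=6∈[0,10].
(2·5+1)(2·5+1)(2·6+1) = 1573
Δ: 4! 6! 6! / 17! → 1/28588560
sum: t=0:+1/345600 t=1:−1/13824 t=2:+1/5184 t=3:−1/13824 t=4:+1/345600 = 7/129600
3j²(5 5 6; 0 0 0) = Δ·Π!·Σ² = 80/7293  (sign +1)
sum: t=0:+1/138240 t=1:−1/10368 t=2:+1/6912 t=3:−1/34560 t=4:+1/2073600 = 7/259200
3j²(5 5 6; 0 -1 1) = Δ·Π!·Σ² = 28/7293  (sign -1)
combine: 4πI² = 1573·80/7293·28/7293 = 2240/33813
take √, sign -1: I = -0.07260679

-0.072607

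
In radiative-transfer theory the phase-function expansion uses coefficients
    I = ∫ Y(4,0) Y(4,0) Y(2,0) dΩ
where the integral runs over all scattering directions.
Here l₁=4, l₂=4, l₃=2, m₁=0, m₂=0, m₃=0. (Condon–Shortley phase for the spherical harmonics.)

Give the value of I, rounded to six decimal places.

m-sum 0 ✓  L=10 even ✓  0≤2≤8 ✓
Π(2lᵢ+1) = 9×9×5 = 405
triangle coeff Δ(4,4,2) = 1/13860
Σ_t [2,4]: t=2:+1/192 t=3:−1/36 t=4:+1/192 = -5/288
(3j)²=20/693 [(4 4 2; 0 0 0)], sign=-1
(m-triple is (0,0,0) — same symbol as above.)
⇒ 4πI² = 2000/5929
I = (+1)√(2000/5929/(4π)) = 0.16383977

0.163840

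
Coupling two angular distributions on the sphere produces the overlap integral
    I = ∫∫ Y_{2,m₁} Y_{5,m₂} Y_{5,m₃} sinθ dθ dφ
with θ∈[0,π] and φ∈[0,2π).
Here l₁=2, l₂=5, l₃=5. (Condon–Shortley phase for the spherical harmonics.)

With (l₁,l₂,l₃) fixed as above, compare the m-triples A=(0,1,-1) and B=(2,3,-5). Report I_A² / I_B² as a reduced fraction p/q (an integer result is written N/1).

27/10

Same 2,5,5: normalisation and zero-m 3j drop out of the ratio.
A: Δ: 2! 2! 8! / 13! → 1/38610; sum: t=0:+1/5760 t=1:−1/720 t=2:+1/2304 = -1/1280; 3j²(2 5 5; 0 1 -1) = Δ·Π!·Σ² = 27/1430  (sign -1)
B: Δ: 2! 2! 8! / 13! → 1/38610; sum: t=0:+1/161280 = 1/161280; 3j²(2 5 5; 2 3 -5) = Δ·Π!·Σ² = 1/143  (sign +1)
I_A²/I_B² = (27/1430)/(1/143) = 27/10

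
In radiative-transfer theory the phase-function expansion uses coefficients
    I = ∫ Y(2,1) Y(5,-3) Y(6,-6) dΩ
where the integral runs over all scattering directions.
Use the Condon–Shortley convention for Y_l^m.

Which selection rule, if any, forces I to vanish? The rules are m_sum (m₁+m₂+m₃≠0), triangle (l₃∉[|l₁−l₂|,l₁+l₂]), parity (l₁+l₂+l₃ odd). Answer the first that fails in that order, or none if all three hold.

m₁+m₂+m₃ = 1 − 3 − 6 = -8  ✗
triangle: |2−5|=3 ≤ l₃=6 ≤ 2+5=7
parity: l₁+l₂+l₃ = 13 is odd

m_sum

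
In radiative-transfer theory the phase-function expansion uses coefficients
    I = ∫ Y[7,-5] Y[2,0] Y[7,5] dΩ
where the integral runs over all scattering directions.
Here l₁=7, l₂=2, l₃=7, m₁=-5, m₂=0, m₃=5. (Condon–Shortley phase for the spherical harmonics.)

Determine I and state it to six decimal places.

Checks pass: Σm=0; 16 even; l₃=7∈[5,9].
(2·7+1)(2·2+1)(2·7+1) = 1125
Δ: 2! 12! 2! / 17! → 1/185640
sum: t=0:+1/2419200 t=1:−1/518400 t=2:+1/2419200 = -1/907200
3j²(7 2 7; 0 0 0) = Δ·Π!·Σ² = 56/3315  (sign +1)
sum: t=0:+1/1916006400 t=1:−1/39916800 t=2:+1/29030400 = 19/1916006400
3j²(7 2 7; -5 0 5) = Δ·Π!·Σ² = 361/185640  (sign +1)
combine: 4πI² = 1125·56/3315·361/185640 = 1805/48841
take √, sign +1: I = 0.05423022

0.054230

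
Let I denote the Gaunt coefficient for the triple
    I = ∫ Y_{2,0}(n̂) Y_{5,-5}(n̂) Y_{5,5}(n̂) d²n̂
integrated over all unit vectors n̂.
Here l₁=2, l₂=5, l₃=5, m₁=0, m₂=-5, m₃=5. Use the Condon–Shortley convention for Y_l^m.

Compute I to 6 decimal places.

Rules hold: Σm=0, L=12 even, 3≤5≤7.
N = 5·11·11 = 605
Δ = 2!·2!·8!/13! = 1/38610
Racah Σ t=0..2: t=0:+1/2880 t=1:−1/576 t=2:+1/2880 = -1/960
⇒ 3j(2 5 5; 0 0 0)² = 10/429, sgn +1
Racah Σ t=0..0: t=0:+1/161280 = 1/161280
⇒ 3j(2 5 5; 0 -5 5)² = 15/286, sgn +1
4πI² = N·(3j₀)²·(3jₘ)² = 125/169
I = +1·√(0.739645/4π) = 0.24260890

0.242609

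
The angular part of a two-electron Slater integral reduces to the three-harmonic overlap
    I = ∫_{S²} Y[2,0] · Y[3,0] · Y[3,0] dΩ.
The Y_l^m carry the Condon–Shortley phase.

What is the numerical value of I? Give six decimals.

Rules hold: Σm=0, L=8 even, 1≤3≤5.
N = 5·7·7 = 245
Δ = 2!·2!·4!/9! = 1/3780
Racah Σ t=0..2: t=0:+1/24 t=1:−1/4 t=2:+1/24 = -1/6
⇒ 3j(2 3 3; 0 0 0)² = 4/105, sgn +1
(m-triple is (0,0,0) — same symbol as above.)
4πI² = N·(3j₀)²·(3jₘ)² = 16/45
I = +1·√(0.355556/4π) = 0.16820883

0.168209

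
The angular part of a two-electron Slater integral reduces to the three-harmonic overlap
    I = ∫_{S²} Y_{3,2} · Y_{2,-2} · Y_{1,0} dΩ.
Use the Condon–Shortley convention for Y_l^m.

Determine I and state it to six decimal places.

m-sum 0 ✓  L=6 even ✓  1≤1≤5 ✓
Π(2lᵢ+1) = 7×5×3 = 105
triangle coeff Δ(3,2,1) = 1/105
Σ_t [2,2]: t=2:+1/4 = 1/4
(3j)²=3/35 [(3 2 1; 0 0 0)], sign=-1
Σ_t [0,0]: t=0:+1/24 = 1/24
(3j)²=1/21 [(3 2 1; 2 -2 0)], sign=-1
⇒ 4πI² = 3/7
I = (+1)√(3/7/(4π)) = 0.18467439

0.184674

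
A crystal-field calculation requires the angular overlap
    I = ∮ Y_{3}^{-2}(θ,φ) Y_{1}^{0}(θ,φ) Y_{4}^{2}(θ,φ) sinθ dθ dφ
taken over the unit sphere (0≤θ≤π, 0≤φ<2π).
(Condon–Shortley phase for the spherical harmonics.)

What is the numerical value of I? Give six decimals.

0.213244

Rules hold: Σm=0, L=8 even, 2≤4≤4.
N = 7·3·9 = 189
Δ = 0!·6!·2!/9! = 1/252
Racah Σ t=0..0: t=0:+1/36 = 1/36
⇒ 3j(3 1 4; 0 0 0)² = 4/63, sgn +1
Racah Σ t=0..0: t=0:+1/120 = 1/120
⇒ 3j(3 1 4; -2 0 2)² = 1/21, sgn +1
4πI² = N·(3j₀)²·(3jₘ)² = 4/7
I = +1·√(0.571429/4π) = 0.21324362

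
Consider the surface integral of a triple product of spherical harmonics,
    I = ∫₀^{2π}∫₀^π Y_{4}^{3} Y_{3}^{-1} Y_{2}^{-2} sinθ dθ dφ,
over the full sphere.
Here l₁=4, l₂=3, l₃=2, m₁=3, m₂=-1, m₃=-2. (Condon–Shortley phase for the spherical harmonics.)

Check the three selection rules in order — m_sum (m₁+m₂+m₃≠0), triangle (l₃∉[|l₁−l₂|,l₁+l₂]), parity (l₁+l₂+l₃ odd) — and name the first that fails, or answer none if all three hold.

m₁+m₂+m₃ = 3 − 1 − 2 = 0  ✓
triangle: |4−3|=1 ≤ l₃=2 ≤ 4+3=7  ✓
parity: l₁+l₂+l₃ = 9 is odd  ✗

parity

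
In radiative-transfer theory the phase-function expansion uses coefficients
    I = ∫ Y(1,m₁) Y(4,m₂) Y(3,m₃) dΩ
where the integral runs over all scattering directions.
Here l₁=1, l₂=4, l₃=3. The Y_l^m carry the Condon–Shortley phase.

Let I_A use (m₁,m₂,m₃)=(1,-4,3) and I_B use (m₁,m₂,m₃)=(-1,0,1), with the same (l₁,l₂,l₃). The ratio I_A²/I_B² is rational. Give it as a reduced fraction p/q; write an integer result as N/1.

Shared (l₁,l₂,l₃)=(1,4,3): N and (l;000)² cancel in I_A²/I_B².
A: Δ = 2!·0!·6!/9! = 1/252; Racah Σ t=0..0: t=0:+1/1440 = 1/1440; ⇒ 3j(1 4 3; 1 -4 3)² = 1/9, sgn +1
B: Δ = 2!·0!·6!/9! = 1/252; Racah Σ t=2..2: t=2:+1/96 = 1/96; ⇒ 3j(1 4 3; -1 0 1)² = 1/42, sgn +1
I_A²/I_B² = (1/9)/(1/42) = 14/3

14/3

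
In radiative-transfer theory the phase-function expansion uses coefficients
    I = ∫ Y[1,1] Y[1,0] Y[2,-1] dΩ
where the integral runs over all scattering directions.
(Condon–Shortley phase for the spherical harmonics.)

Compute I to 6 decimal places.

m-sum 0 ✓  L=4 even ✓  0≤2≤2 ✓
Π(2lᵢ+1) = 3×3×5 = 45
triangle coeff Δ(1,1,2) = 1/30
Σ_t [0,0]: t=0:+1/1 = 1/1
(3j)²=2/15 [(1 1 2; 0 0 0)], sign=+1
Σ_t [0,0]: t=0:+1/2 = 1/2
(3j)²=1/10 [(1 1 2; 1 0 -1)], sign=-1
⇒ 4πI² = 3/5
I = (-1)√(3/5/(4π)) = -0.21850969

-0.218510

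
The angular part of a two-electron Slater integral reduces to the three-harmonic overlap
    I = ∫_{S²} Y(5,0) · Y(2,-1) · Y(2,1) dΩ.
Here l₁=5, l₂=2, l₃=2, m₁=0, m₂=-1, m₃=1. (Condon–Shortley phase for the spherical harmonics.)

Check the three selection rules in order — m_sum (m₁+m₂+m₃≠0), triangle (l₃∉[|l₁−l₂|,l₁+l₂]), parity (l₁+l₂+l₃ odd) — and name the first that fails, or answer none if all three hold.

triangle

Σmᵢ = 0  ✓
l₃∈[|l₁−l₂|,l₁+l₂]=[3,7], have l₃=2  ✗
Σlᵢ = 9 ⇒ odd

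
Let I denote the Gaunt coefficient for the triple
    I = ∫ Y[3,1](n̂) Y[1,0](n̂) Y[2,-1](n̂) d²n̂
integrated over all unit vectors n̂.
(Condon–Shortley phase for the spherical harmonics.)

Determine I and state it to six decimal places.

m-sum 0 ✓  L=6 even ✓  2≤2≤4 ✓
Π(2lᵢ+1) = 7×3×5 = 105
triangle coeff Δ(3,1,2) = 1/105
Σ_t [1,1]: t=1:−1/4 = -1/4
(3j)²=3/35 [(3 1 2; 0 0 0)], sign=-1
Σ_t [1,1]: t=1:−1/6 = -1/6
(3j)²=8/105 [(3 1 2; 1 0 -1)], sign=+1
⇒ 4πI² = 24/35
I = (-1)√(24/35/(4π)) = -0.23359668

-0.233597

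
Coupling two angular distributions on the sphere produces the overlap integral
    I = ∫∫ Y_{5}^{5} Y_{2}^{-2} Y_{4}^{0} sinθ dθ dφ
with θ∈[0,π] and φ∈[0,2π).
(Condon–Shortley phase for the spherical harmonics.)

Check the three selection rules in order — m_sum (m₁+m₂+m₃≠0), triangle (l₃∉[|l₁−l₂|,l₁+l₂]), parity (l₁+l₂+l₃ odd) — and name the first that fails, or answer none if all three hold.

m₁+m₂+m₃ = 5 − 2 + 0 = 3  ✗
triangle: |5−2|=3 ≤ l₃=4 ≤ 5+2=7
parity: l₁+l₂+l₃ = 11 is odd

m_sum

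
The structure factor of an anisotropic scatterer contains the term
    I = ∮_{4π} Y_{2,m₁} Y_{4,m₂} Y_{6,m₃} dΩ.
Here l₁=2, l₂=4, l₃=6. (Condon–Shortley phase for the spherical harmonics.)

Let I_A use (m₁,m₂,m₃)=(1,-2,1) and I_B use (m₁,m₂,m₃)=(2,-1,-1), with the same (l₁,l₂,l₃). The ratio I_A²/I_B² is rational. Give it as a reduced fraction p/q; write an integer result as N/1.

Shared (l₁,l₂,l₃)=(2,4,6): N and (l;000)² cancel in I_A²/I_B².
A: Δ = 0!·4!·8!/13! = 1/6435; Racah Σ t=0..0: t=0:+1/8640 = 1/8640; ⇒ 3j(2 4 6; 1 -2 1)² = 14/1287, sgn -1
B: Δ = 0!·4!·8!/13! = 1/6435; Racah Σ t=0..0: t=0:+1/17280 = 1/17280; ⇒ 3j(2 4 6; 2 -1 -1)² = 7/1287, sgn -1
I_A²/I_B² = (14/1287)/(7/1287) = 2/1

2/1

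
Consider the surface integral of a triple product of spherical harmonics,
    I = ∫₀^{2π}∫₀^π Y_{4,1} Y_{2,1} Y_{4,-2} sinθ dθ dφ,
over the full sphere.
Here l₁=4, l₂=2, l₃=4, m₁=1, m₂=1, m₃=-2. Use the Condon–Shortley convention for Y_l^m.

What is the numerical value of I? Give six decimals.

m-sum 0 ✓  L=10 even ✓  2≤4≤6 ✓
Π(2lᵢ+1) = 9×5×9 = 405
triangle coeff Δ(4,2,4) = 1/13860
Σ_t [0,2]: t=0:+1/192 t=1:−1/36 t=2:+1/192 = -5/288
(3j)²=20/693 [(4 2 4; 0 0 0)], sign=-1
Σ_t [1,2]: t=1:−1/96 t=2:+1/240 = -1/160
(3j)²=27/1540 [(4 2 4; 1 1 -2)], sign=-1
⇒ 4πI² = 1215/5929
I = (+1)√(1215/5929/(4π)) = 0.12770047

0.127700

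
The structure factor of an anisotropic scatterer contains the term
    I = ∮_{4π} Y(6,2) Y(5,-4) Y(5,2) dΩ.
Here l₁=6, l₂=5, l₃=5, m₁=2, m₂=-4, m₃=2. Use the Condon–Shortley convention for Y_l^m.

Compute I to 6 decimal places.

Rules hold: Σm=0, L=16 even, 1≤5≤11.
N = 13·11·11 = 1573
Δ = 6!·6!·4!/17! = 1/28588560
Racah Σ t=1..5: t=1:−1/345600 t=2:+1/13824 t=3:−1/5184 t=4:+1/13824 t=5:−1/345600 = -7/129600
⇒ 3j(6 5 5; 0 0 0)² = 80/7293, sgn +1
Racah Σ t=0..1: t=0:+1/207360 t=1:−1/103680 = -1/207360
⇒ 3j(6 5 5; 2 -4 2)² = 21/2431, sgn +1
4πI² = N·(3j₀)²·(3jₘ)² = 560/3757
I = +1·√(0.149055/4π) = 0.10891018

0.108910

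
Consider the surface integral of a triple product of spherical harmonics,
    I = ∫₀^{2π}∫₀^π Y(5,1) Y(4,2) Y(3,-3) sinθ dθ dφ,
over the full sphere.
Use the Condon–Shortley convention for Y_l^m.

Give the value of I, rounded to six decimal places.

m-sum 0 ✓  L=12 even ✓  1≤3≤9 ✓
Π(2lᵢ+1) = 11×9×7 = 693
triangle coeff Δ(5,4,3) = 1/180180
Σ_t [2,4]: t=2:+1/576 t=3:−1/144 t=4:+1/576 = -1/288
(3j)²=20/1001 [(5 4 3; 0 0 0)], sign=+1
Σ_t [4,4]: t=4:+1/2304 = 1/2304
(3j)²=75/4004 [(5 4 3; 1 2 -3)], sign=+1
⇒ 4πI² = 3375/13013
I = (+1)√(3375/13013/(4π)) = 0.14366244

0.143662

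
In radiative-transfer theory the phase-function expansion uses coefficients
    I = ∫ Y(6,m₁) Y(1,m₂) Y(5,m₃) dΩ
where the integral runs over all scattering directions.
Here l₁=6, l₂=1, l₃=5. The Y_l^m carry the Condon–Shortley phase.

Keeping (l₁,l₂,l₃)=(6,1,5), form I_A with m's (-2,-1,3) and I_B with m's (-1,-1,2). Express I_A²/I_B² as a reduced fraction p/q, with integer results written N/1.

Same 6,1,5: normalisation and zero-m 3j drop out of the ratio.
A: Δ: 2! 10! 0! / 13! → 1/858; sum: t=0:+1/161280 = 1/161280; 3j²(6 1 5; -2 -1 3) = Δ·Π!·Σ² = 1/143  (sign +1)
B: Δ: 2! 10! 0! / 13! → 1/858; sum: t=0:+1/60480 = 1/60480; 3j²(6 1 5; -1 -1 2) = Δ·Π!·Σ² = 5/429  (sign -1)
I_A²/I_B² = (1/143)/(5/429) = 3/5

3/5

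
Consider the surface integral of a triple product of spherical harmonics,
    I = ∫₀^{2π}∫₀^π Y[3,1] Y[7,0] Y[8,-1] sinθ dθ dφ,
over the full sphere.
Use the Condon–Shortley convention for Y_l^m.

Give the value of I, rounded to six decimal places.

-0.068135

m-sum 0 ✓  L=18 even ✓  4≤8≤10 ✓
Π(2lᵢ+1) = 7×15×17 = 1785
triangle coeff Δ(3,7,8) = 1/5290740
Σ_t [0,2]: t=0:+1/7257600 t=1:−1/2073600 t=2:+1/7257600 = -1/4838400
(3j)²=252/20995 [(3 7 8; 0 0 0)], sign=-1
Σ_t [0,2]: t=0:+1/4838400 t=1:−1/3110400 t=2:+1/29030400 = -1/12441600
(3j)²=343/125970 [(3 7 8; 1 0 -1)], sign=+1
⇒ 4πI² = 302526/5185765
I = (-1)√(302526/5185765/(4π)) = -0.06813496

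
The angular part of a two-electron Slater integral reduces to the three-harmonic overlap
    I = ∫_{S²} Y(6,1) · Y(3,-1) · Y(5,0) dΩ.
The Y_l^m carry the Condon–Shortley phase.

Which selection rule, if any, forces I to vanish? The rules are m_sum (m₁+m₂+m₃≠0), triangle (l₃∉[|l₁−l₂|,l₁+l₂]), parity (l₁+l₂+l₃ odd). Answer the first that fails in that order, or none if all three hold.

none

m₁+m₂+m₃ = 1 − 1 + 0 = 0  ✓
triangle: |6−3|=3 ≤ l₃=5 ≤ 6+3=9  ✓
parity: l₁+l₂+l₃ = 14 is even  ✓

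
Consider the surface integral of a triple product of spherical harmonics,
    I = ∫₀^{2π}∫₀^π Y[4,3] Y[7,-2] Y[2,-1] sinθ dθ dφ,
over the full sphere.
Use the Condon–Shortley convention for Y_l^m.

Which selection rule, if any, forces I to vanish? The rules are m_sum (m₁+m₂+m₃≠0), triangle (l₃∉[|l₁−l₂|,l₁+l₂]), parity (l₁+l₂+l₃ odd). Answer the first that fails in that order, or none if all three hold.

azimuthal sum: 3 − 2 − 1 = 0  ✓
3 ≤ 2 ≤ 11 (triangle on l)  ✗
L = 4 + 7 + 2 = 13 (odd)

triangle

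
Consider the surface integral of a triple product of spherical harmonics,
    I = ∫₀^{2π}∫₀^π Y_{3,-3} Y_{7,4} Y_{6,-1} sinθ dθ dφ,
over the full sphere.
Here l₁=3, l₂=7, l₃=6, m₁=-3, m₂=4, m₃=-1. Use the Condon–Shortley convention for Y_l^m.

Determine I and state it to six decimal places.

Rules hold: Σm=0, L=16 even, 4≤6≤10.
N = 7·15·13 = 1365
Δ = 4!·2!·10!/17! = 1/2042040
Racah Σ t=1..3: t=1:−1/207360 t=2:+1/57600 t=3:−1/207360 = 1/129600
⇒ 3j(3 7 6; 0 0 0)² = 168/12155, sgn +1
Racah Σ t=4..4: t=4:+1/1451520 = 1/1451520
⇒ 3j(3 7 6; -3 4 -1)² = 75/3094, sgn -1
4πI² = N·(3j₀)²·(3jₘ)² = 18900/41327
I = -1·√(0.457328/4π) = -0.19076954

-0.190770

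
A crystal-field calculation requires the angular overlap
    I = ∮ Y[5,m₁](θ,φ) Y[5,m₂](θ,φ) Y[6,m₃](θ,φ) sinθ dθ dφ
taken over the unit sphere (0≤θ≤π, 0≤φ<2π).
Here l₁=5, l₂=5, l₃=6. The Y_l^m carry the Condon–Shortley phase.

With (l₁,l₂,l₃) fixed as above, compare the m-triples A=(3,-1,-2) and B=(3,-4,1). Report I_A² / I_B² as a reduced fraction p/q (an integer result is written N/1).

10/21

l's match ⇒ only the (l;m) 3-j factors differ between A and B.
A: triangle coeff Δ(5,5,6) = 1/28588560; Σ_t [0,2]: t=0:+1/55296 t=1:−1/25920 t=2:+1/138240 = -11/829440; (3j)²=11/1326 [(5 5 6; 3 -1 -2)], sign=-1
B: triangle coeff Δ(5,5,6) = 1/28588560; Σ_t [0,1]: t=0:+1/138240 t=1:−1/518400 = 11/2073600; (3j)²=77/4420 [(5 5 6; 3 -4 1)], sign=-1
I_A²/I_B² = (11/1326)/(77/4420) = 10/21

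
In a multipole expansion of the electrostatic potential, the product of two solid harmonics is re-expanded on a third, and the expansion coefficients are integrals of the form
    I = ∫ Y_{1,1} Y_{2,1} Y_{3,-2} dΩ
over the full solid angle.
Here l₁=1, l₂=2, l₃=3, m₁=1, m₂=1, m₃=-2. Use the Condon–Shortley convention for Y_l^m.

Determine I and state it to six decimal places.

0.261169

Rules hold: Σm=0, L=6 even, 1≤3≤3.
N = 3·5·7 = 105
Δ = 0!·2!·4!/7! = 1/105
Racah Σ t=0..0: t=0:+1/4 = 1/4
⇒ 3j(1 2 3; 0 0 0)² = 3/35, sgn -1
Racah Σ t=0..0: t=0:+1/12 = 1/12
⇒ 3j(1 2 3; 1 1 -2)² = 2/21, sgn -1
4πI² = N·(3j₀)²·(3jₘ)² = 6/7
I = +1·√(0.857143/4π) = 0.26116903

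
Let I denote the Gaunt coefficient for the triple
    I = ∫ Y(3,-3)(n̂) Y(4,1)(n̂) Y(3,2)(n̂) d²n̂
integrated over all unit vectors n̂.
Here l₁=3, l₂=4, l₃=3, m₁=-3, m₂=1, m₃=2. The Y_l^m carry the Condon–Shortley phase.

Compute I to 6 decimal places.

0.140463

m-sum 0 ✓  L=10 even ✓  1≤3≤7 ✓
Π(2lᵢ+1) = 7×9×7 = 441
triangle coeff Δ(3,4,3) = 1/34650
Σ_t [1,3]: t=1:−1/72 t=2:+1/16 t=3:−1/72 = 5/144
(3j)²=2/77 [(3 4 3; 0 0 0)], sign=-1
Σ_t [4,4]: t=4:+1/288 = 1/288
(3j)²=5/231 [(3 4 3; -3 1 2)], sign=-1
⇒ 4πI² = 30/121
I = (+1)√(30/121/(4π)) = 0.14046335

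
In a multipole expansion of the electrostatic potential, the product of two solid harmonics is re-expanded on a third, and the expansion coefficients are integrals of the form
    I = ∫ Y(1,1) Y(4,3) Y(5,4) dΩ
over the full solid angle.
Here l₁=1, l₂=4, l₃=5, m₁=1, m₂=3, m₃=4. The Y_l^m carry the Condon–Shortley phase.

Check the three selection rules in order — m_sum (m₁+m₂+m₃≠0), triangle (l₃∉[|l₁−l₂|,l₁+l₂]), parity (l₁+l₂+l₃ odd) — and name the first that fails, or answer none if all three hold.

m₁+m₂+m₃ = 1 + 3 + 4 = 8  ✗
triangle: |1−4|=3 ≤ l₃=5 ≤ 1+4=5
parity: l₁+l₂+l₃ = 10 is even

m_sum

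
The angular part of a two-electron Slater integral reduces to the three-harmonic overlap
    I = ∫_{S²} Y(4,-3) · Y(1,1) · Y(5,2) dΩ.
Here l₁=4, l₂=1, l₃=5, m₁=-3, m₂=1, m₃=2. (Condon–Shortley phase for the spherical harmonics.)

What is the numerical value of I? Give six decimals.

0.085055

Checks pass: Σm=0; 10 even; l₃=5∈[3,5].
(2·4+1)(2·1+1)(2·5+1) = 297
Δ: 0! 8! 2! / 11! → 1/495
sum: t=0:+1/576 = 1/576
3j²(4 1 5; 0 0 0) = Δ·Π!·Σ² = 5/99  (sign -1)
sum: t=0:+1/10080 = 1/10080
3j²(4 1 5; -3 1 2) = Δ·Π!·Σ² = 1/165  (sign -1)
combine: 4πI² = 297·5/99·1/165 = 1/11
take √, sign +1: I = 0.08505478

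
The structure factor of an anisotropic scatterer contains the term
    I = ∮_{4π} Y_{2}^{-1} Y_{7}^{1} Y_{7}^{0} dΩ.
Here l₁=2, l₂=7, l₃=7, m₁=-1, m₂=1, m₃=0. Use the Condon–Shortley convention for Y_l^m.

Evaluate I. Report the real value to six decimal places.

-0.026159

Checks pass: Σm=0; 16 even; l₃=7∈[5,9].
(2·2+1)(2·7+1)(2·7+1) = 1125
Δ: 2! 2! 12! / 17! → 1/185640
sum: t=0:+1/2419200 t=1:−1/518400 t=2:+1/2419200 = -1/907200
3j²(2 7 7; 0 0 0) = Δ·Π!·Σ² = 56/3315  (sign +1)
sum: t=1:−1/1209600 t=2:+1/1036800 = 1/7257600
3j²(2 7 7; -1 1 0) = Δ·Π!·Σ² = 1/2210  (sign -1)
combine: 4πI² = 1125·56/3315·1/2210 = 420/48841
take √, sign -1: I = -0.02615938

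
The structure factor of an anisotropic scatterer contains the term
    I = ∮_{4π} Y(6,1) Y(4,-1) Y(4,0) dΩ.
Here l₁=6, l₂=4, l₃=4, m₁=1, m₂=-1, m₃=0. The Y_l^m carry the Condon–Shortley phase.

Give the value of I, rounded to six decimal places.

Rules hold: Σm=0, L=14 even, 2≤4≤10.
N = 13·9·9 = 1053
Δ = 6!·6!·2!/15! = 1/1261260
Racah Σ t=2..4: t=2:+1/4608 t=3:−1/1296 t=4:+1/4608 = -7/20736
⇒ 3j(6 4 4; 0 0 0)² = 20/1287, sgn -1
Racah Σ t=1..3: t=1:−1/11520 t=2:+1/1728 t=3:−1/3456 = 7/34560
⇒ 3j(6 4 4; 1 -1 0)² = 7/858, sgn +1
4πI² = N·(3j₀)²·(3jₘ)² = 210/1573
I = -1·√(0.133503/4π) = -0.10307192

-0.103072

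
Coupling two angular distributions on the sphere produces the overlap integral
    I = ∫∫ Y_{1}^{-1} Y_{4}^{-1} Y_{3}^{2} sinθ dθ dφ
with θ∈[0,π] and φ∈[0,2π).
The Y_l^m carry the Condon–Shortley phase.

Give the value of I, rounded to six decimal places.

-0.106622

m-sum 0 ✓  L=8 even ✓  3≤3≤5 ✓
Π(2lᵢ+1) = 3×9×7 = 189
triangle coeff Δ(1,4,3) = 1/252
Σ_t [1,1]: t=1:−1/36 = -1/36
(3j)²=4/63 [(1 4 3; 0 0 0)], sign=+1
Σ_t [2,2]: t=2:+1/240 = 1/240
(3j)²=1/84 [(1 4 3; -1 -1 2)], sign=-1
⇒ 4πI² = 1/7
I = (-1)√(1/7/(4π)) = -0.10662181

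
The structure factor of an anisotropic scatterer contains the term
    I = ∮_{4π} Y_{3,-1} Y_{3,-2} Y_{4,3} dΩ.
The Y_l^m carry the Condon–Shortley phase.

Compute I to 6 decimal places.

-0.095955

m-sum 0 ✓  L=10 even ✓  0≤4≤6 ✓
Π(2lᵢ+1) = 7×7×9 = 441
triangle coeff Δ(3,3,4) = 1/34650
Σ_t [0,2]: t=0:+1/72 t=1:−1/16 t=2:+1/72 = -5/144
(3j)²=2/77 [(3 3 4; 0 0 0)], sign=-1
Σ_t [0,1]: t=0:+1/288 t=1:−1/144 = -1/288
(3j)²=1/99 [(3 3 4; -1 -2 3)], sign=+1
⇒ 4πI² = 14/121
I = (-1)√(14/121/(4π)) = -0.09595473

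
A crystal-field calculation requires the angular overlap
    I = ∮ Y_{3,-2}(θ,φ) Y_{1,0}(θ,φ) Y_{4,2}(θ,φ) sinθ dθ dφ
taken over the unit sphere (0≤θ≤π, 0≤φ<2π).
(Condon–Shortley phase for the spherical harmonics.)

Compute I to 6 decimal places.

0.213244

m-sum 0 ✓  L=8 even ✓  2≤4≤4 ✓
Π(2lᵢ+1) = 7×3×9 = 189
triangle coeff Δ(3,1,4) = 1/252
Σ_t [0,0]: t=0:+1/36 = 1/36
(3j)²=4/63 [(3 1 4; 0 0 0)], sign=+1
Σ_t [0,0]: t=0:+1/120 = 1/120
(3j)²=1/21 [(3 1 4; -2 0 2)], sign=+1
⇒ 4πI² = 4/7
I = (+1)√(4/7/(4π)) = 0.21324362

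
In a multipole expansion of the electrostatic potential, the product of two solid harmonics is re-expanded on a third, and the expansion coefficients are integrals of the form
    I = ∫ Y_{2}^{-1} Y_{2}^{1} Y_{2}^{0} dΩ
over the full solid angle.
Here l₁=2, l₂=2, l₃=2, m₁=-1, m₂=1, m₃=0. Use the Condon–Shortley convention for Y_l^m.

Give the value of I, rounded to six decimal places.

Checks pass: Σm=0; 6 even; l₃=2∈[0,4].
(2·2+1)(2·2+1)(2·2+1) = 125
Δ: 2! 2! 2! / 7! → 1/630
sum: t=0:+1/8 t=1:−1/1 t=2:+1/8 = -3/4
3j²(2 2 2; 0 0 0) = Δ·Π!·Σ² = 2/35  (sign -1)
sum: t=1:−1/4 t=2:+1/2 = 1/4
3j²(2 2 2; -1 1 0) = Δ·Π!·Σ² = 1/70  (sign +1)
combine: 4πI² = 125·2/35·1/70 = 5/49
take √, sign -1: I = -0.09011188

-0.090112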